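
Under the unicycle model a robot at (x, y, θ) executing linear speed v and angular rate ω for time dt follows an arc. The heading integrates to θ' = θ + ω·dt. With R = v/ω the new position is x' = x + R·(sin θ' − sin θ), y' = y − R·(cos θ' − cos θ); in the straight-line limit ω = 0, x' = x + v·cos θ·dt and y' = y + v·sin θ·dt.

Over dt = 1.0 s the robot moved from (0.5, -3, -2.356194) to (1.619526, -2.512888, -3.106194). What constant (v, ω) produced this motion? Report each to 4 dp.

v = -1.2500, ω = -0.7500

Δθ = -3.106194 − -2.356194 = -0.750000
ω = Δθ/dt = -0.750000/1.0 = -0.7500
R = Δx/(sin θ' − sin θ) = 1.6667
v = R·ω = 1.6667·-0.7500 = -1.2500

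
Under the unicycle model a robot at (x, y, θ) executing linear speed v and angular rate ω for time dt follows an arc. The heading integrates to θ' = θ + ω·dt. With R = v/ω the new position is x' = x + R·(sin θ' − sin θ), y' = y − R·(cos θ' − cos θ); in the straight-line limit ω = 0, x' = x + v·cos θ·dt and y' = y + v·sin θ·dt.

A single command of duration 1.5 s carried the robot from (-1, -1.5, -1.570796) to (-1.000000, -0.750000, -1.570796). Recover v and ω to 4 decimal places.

Δθ = -1.570796 − -1.570796 = 0.000000
ω = Δθ/dt = 0.000000/1.5 = 0.0000
ω = 0 → v = (Δx·cos θ + Δy·sin θ)/dt = -0.5000

v = -0.5000, ω = 0.0000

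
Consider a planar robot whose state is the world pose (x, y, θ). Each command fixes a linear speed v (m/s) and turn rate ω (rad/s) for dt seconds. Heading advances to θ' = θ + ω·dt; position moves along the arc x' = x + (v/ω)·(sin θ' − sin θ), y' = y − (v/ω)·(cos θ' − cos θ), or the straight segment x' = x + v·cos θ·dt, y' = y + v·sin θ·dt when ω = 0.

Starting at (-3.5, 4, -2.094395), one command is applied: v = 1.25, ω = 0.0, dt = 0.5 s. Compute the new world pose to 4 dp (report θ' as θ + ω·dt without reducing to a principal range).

(-3.8125, 3.4587, -2.0944)

θ' = -2.0944 + 0.0·0.5 = -2.0944
ω = 0 → straight: x' = -3.5 + 1.25·cos(-2.0944)·0.5 = -3.8125
y' = 4 + 1.25·sin(-2.0944)·0.5 = 3.4587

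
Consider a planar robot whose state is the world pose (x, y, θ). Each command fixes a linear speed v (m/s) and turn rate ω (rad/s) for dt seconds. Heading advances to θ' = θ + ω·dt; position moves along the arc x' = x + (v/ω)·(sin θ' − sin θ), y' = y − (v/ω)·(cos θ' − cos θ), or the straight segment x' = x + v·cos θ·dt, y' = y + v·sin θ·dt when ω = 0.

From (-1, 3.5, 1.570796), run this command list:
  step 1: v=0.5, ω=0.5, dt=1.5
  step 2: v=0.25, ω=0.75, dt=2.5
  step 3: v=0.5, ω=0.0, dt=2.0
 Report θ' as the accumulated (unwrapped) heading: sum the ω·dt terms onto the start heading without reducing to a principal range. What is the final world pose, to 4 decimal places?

step 1: θ'=2.3208 (R=1.0000) → pose (-1.2683, 4.1816, 2.3208)
step 2: θ'=4.1958 (R=0.3333) → pose (-1.8020, 4.1191, 4.1958)
step 3: θ'=4.1958 (straight) → pose (-2.2960, 3.2496, 4.1958)

(-2.2960, 3.2496, 4.1958)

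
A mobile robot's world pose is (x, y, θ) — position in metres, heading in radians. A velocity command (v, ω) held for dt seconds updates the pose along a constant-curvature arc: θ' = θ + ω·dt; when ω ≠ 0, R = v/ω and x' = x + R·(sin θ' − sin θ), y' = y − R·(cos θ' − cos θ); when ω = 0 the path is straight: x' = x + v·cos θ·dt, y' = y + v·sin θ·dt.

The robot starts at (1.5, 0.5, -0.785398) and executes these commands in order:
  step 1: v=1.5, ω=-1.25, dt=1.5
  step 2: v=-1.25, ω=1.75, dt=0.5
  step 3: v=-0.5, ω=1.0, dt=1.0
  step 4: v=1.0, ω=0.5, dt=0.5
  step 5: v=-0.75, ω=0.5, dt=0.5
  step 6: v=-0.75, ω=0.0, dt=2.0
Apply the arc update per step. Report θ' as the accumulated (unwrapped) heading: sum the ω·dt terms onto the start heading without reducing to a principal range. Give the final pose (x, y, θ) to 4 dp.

step 1: θ'=-2.6604 (R=-1.2000) → pose (1.2069, -1.4123, -2.6604)
step 2: θ'=-1.7854 (R=-0.7143) → pose (1.5742, -0.9312, -1.7854)
step 3: θ'=-0.7854 (R=-0.5000) → pose (1.4392, -0.4712, -0.7854)
step 4: θ'=-0.5354 (R=2.0000) → pose (1.8330, -0.7771, -0.5354)
step 5: θ'=-0.2854 (R=-1.5000) → pose (1.4901, -0.6279, -0.2854)
step 6: θ'=-0.2854 (straight) → pose (0.0508, -0.2055, -0.2854)

(0.0508, -0.2055, -0.2854)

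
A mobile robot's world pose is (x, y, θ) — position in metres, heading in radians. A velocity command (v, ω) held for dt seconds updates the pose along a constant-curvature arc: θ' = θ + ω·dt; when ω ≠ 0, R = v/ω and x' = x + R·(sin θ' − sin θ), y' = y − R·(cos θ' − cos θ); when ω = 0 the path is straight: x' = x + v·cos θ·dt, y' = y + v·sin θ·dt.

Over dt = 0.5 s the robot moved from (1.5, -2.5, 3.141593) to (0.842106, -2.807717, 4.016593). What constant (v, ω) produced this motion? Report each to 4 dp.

v = 1.5000, ω = 1.7500

Δθ = 4.016593 − 3.141593 = 0.875000
ω = Δθ/dt = 0.875000/0.5 = 1.7500
R = Δx/(sin θ' − sin θ) = 0.8571
v = R·ω = 0.8571·1.7500 = 1.5000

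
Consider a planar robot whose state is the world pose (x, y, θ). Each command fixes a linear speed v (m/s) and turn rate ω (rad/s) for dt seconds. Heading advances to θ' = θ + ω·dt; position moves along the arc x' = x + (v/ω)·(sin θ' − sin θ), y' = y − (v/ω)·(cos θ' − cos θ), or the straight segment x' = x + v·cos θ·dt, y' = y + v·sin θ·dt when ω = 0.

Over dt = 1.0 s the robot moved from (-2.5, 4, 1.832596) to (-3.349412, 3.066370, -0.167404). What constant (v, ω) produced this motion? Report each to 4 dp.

Δθ = -0.167404 − 1.832596 = -2.000000
ω = Δθ/dt = -2.000000/1.0 = -2.0000
R = −Δy/(cos θ' − cos θ) = 0.7500
v = R·ω = 0.7500·-2.0000 = -1.5000

v = -1.5000, ω = -2.0000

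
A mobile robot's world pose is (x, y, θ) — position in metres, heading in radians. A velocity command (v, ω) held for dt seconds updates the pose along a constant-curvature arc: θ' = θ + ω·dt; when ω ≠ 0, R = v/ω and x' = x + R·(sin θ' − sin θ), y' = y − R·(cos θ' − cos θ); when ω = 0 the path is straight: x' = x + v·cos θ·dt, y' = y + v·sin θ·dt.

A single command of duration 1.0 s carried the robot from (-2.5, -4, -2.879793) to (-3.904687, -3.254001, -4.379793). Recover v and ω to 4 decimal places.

Δθ = -4.379793 − -2.879793 = -1.500000
ω = Δθ/dt = -1.500000/1.0 = -1.5000
R = Δx/(sin θ' − sin θ) = -1.1667
v = R·ω = -1.1667·-1.5000 = 1.7500

v = 1.7500, ω = -1.5000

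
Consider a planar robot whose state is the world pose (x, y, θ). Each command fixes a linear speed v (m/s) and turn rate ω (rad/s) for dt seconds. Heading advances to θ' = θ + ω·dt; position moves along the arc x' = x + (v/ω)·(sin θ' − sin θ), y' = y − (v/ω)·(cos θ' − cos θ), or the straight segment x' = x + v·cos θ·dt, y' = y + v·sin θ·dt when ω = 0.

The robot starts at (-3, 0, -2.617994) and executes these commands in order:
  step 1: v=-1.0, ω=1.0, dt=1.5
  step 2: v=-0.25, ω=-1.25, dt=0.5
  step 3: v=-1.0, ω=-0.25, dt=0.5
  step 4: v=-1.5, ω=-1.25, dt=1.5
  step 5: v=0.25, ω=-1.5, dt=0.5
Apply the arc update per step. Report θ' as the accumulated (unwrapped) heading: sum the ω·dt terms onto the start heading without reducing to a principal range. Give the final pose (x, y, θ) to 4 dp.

(-0.7438, 2.6504, -4.4930)

step 1: θ'=-1.1180 (R=-1.0000) → pose (-2.6008, 1.3035, -1.1180)
step 2: θ'=-1.7430 (R=0.2000) → pose (-2.6180, 1.4253, -1.7430)
step 3: θ'=-1.8680 (R=4.0000) → pose (-2.5018, 1.9113, -1.8680)
step 4: θ'=-3.7430 (R=1.2000) → pose (-0.6754, 2.5493, -3.7430)
step 5: θ'=-4.4930 (R=-0.1667) → pose (-0.7438, 2.6504, -4.4930)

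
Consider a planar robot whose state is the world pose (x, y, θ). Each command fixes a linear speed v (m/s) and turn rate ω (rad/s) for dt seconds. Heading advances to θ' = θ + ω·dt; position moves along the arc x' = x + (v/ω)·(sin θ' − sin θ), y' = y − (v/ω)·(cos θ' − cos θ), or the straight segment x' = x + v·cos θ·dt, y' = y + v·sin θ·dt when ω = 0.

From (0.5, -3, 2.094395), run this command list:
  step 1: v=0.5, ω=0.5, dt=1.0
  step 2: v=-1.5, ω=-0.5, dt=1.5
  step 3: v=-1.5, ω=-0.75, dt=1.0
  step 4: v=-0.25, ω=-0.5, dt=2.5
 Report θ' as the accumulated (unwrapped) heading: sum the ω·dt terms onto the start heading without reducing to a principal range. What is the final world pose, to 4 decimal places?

(0.8117, -6.1196, -0.1556)

step 1: θ'=2.5944 (R=1.0000) → pose (0.1543, -2.6460, 2.5944)
step 2: θ'=1.8444 (R=3.0000) → pose (1.4818, -4.3974, 1.8444)
step 3: θ'=1.0944 (R=2.0000) → pose (1.3335, -5.8549, 1.0944)
step 4: θ'=-0.1556 (R=0.5000) → pose (0.8117, -6.1196, -0.1556)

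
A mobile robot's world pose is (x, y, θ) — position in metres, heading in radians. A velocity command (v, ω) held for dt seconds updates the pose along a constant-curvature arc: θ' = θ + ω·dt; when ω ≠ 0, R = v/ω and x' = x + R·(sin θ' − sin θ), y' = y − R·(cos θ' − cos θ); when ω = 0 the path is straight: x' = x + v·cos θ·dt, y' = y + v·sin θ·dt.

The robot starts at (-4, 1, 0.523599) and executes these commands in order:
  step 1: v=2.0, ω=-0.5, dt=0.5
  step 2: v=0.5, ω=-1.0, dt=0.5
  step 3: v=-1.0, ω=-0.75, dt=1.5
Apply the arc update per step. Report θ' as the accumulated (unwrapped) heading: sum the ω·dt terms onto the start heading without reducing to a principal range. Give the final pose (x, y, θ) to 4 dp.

(-3.8355, 2.4021, -1.3514)

step 1: θ'=0.2736 (R=-4.0000) → pose (-3.0808, 1.3871, 0.2736)
step 2: θ'=-0.2264 (R=-0.5000) → pose (-2.8335, 1.3930, -0.2264)
step 3: θ'=-1.3514 (R=1.3333) → pose (-3.8355, 2.4021, -1.3514)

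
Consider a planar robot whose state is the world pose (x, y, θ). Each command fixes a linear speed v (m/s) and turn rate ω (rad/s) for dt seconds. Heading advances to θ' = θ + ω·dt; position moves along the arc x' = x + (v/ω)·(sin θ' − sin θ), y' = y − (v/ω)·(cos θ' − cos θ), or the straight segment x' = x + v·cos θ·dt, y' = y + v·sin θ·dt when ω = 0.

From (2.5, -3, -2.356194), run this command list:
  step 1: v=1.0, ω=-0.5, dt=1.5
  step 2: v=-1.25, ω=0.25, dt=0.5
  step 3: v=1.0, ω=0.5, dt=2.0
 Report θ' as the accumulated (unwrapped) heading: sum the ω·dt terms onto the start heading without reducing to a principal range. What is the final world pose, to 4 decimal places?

(0.2637, -4.6999, -1.9812)

step 1: θ'=-3.1062 (R=-2.0000) → pose (1.1566, -3.5845, -3.1062)
step 2: θ'=-2.9812 (R=-5.0000) → pose (1.7782, -3.5235, -2.9812)
step 3: θ'=-1.9812 (R=2.0000) → pose (0.2637, -4.6999, -1.9812)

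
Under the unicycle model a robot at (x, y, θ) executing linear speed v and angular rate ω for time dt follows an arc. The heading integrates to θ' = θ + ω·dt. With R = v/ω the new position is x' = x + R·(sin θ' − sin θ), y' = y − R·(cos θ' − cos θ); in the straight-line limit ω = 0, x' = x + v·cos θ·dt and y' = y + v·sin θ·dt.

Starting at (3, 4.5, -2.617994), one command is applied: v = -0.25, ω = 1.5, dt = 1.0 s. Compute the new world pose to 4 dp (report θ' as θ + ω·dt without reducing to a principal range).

(3.0665, 4.7173, -1.1180)

θ' = -2.6180 + 1.5·1.0 = -1.1180
R = v/ω = -0.25/1.5 = -0.1667
x' = 3 + -0.1667·(sin -1.1180 − sin -2.6180) = 3.0665
y' = 4.5 − -0.1667·(cos -1.1180 − cos -2.6180) = 4.7173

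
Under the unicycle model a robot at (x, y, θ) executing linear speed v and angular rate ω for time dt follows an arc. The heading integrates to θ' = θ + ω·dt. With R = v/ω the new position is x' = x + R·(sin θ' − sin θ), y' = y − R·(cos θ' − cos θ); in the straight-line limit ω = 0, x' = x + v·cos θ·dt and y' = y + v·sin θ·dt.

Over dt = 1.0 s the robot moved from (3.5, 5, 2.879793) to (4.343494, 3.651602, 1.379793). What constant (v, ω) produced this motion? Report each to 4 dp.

Δθ = 1.379793 − 2.879793 = -1.500000
ω = Δθ/dt = -1.500000/1.0 = -1.5000
R = −Δy/(cos θ' − cos θ) = 1.1667
v = R·ω = 1.1667·-1.5000 = -1.7500

v = -1.7500, ω = -1.5000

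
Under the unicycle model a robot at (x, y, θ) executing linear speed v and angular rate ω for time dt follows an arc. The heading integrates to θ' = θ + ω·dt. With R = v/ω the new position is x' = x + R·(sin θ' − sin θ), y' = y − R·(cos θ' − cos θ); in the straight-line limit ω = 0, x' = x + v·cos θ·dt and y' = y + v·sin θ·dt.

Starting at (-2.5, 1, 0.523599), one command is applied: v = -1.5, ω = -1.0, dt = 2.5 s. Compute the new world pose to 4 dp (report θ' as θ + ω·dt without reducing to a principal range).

θ' = 0.5236 + -1.0·2.5 = -1.9764
R = v/ω = -1.5/-1.0 = 1.5000
x' = -2.5 + 1.5000·(sin -1.9764 − sin 0.5236) = -4.6283
y' = 1 − 1.5000·(cos -1.9764 − cos 0.5236) = 2.8909

(-4.6283, 2.8909, -1.9764)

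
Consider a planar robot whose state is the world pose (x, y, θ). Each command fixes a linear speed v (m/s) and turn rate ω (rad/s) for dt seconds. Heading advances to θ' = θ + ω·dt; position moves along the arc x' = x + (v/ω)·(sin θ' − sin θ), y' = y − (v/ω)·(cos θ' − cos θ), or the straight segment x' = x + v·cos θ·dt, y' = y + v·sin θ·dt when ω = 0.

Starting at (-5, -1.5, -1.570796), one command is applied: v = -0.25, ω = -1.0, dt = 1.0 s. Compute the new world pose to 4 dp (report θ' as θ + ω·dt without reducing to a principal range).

(-4.8851, -1.2896, -2.5708)

θ' = -1.5708 + -1.0·1.0 = -2.5708
R = v/ω = -0.25/-1.0 = 0.2500
x' = -5 + 0.2500·(sin -2.5708 − sin -1.5708) = -4.8851
y' = -1.5 − 0.2500·(cos -2.5708 − cos -1.5708) = -1.2896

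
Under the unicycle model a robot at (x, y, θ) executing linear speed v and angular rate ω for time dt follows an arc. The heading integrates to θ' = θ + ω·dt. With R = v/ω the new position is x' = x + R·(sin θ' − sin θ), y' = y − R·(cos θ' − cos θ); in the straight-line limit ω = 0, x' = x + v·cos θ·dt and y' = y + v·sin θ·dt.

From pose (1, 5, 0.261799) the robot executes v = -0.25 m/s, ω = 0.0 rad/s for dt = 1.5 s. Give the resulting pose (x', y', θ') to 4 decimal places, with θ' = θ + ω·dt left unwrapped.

(0.6378, 4.9029, 0.2618)

θ' = 0.2618 + 0.0·1.5 = 0.2618
ω = 0 → straight: x' = 1 + -0.25·cos(0.2618)·1.5 = 0.6378
y' = 5 + -0.25·sin(0.2618)·1.5 = 4.9029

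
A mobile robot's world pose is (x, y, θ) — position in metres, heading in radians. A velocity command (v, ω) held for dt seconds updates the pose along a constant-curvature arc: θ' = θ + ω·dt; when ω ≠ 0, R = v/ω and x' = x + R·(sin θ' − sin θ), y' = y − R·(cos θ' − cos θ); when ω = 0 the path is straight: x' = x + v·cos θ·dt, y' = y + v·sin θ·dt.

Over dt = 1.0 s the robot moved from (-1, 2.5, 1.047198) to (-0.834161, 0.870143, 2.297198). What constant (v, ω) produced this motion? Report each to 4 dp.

Δθ = 2.297198 − 1.047198 = 1.250000
ω = Δθ/dt = 1.250000/1.0 = 1.2500
R = −Δy/(cos θ' − cos θ) = -1.4000
v = R·ω = -1.4000·1.2500 = -1.7500

v = -1.7500, ω = 1.2500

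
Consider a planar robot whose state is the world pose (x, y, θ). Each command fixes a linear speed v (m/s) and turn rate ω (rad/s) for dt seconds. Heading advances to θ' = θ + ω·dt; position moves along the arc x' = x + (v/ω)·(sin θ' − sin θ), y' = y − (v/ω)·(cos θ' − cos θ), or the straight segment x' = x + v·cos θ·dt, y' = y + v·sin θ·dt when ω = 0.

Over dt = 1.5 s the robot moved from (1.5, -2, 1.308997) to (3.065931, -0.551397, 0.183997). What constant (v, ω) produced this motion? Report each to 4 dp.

Δθ = 0.183997 − 1.308997 = -1.125000
ω = Δθ/dt = -1.125000/1.5 = -0.7500
R = Δx/(sin θ' − sin θ) = -2.0000
v = R·ω = -2.0000·-0.7500 = 1.5000

v = 1.5000, ω = -0.7500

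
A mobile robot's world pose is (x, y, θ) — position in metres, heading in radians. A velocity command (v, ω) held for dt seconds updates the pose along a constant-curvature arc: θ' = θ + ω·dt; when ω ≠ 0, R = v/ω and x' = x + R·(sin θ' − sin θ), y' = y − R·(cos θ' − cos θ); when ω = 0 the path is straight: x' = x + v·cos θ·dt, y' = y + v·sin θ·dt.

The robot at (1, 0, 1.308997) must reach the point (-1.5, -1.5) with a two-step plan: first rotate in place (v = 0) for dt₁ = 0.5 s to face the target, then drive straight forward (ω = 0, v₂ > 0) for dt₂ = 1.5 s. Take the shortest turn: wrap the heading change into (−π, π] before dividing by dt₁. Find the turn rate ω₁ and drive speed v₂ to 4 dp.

heading to target = atan2(-1.5−0, -1.5−1) = -2.6012
Δθ = wrap(-2.6012 − 1.3090) = 2.3730; ω₁ = Δθ/dt₁ = 4.7460
distance = √((-1.5−1)² + (-1.5−0)²) = 2.9155; v₂ = distance/dt₂ = 1.9437

ω₁ = 4.7460, v₂ = 1.9437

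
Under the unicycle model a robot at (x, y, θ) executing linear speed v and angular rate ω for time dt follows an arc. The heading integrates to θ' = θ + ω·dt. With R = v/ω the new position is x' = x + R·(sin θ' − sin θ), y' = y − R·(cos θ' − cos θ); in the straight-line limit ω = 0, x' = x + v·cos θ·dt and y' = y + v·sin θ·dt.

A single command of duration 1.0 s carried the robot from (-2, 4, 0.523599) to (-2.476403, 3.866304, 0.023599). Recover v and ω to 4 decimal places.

Δθ = 0.023599 − 0.523599 = -0.500000
ω = Δθ/dt = -0.500000/1.0 = -0.5000
R = Δx/(sin θ' − sin θ) = 1.0000
v = R·ω = 1.0000·-0.5000 = -0.5000

v = -0.5000, ω = -0.5000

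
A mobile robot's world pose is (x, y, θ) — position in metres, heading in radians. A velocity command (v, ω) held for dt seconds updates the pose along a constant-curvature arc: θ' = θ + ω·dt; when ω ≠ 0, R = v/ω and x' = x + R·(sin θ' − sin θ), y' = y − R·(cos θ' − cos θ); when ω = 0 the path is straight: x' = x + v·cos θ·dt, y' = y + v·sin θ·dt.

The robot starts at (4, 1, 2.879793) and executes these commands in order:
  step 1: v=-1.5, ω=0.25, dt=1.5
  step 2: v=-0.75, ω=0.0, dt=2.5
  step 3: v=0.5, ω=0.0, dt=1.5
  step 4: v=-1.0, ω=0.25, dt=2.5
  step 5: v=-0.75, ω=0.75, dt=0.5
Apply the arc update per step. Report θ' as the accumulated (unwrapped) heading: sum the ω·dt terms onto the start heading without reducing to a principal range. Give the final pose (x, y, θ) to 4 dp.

step 1: θ'=3.2548 (R=-6.0000) → pose (6.2307, 0.8340, 3.2548)
step 2: θ'=3.2548 (straight) → pose (8.0937, 1.0458, 3.2548)
step 3: θ'=3.2548 (straight) → pose (7.3485, 0.9610, 3.2548)
step 4: θ'=3.8798 (R=-4.0000) → pose (9.5885, 1.9767, 3.8798)
step 5: θ'=4.2548 (R=-1.0000) → pose (9.8126, 2.2746, 4.2548)

(9.8126, 2.2746, 4.2548)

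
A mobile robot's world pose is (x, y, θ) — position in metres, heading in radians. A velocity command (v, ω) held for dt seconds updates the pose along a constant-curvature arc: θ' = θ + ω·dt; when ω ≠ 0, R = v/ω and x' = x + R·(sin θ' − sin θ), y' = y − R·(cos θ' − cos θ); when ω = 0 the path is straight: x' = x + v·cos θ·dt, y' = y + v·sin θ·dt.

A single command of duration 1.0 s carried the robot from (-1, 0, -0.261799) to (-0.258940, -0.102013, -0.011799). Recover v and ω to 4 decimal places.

Δθ = -0.011799 − -0.261799 = 0.250000
ω = Δθ/dt = 0.250000/1.0 = 0.2500
R = Δx/(sin θ' − sin θ) = 3.0000
v = R·ω = 3.0000·0.2500 = 0.7500

v = 0.7500, ω = 0.2500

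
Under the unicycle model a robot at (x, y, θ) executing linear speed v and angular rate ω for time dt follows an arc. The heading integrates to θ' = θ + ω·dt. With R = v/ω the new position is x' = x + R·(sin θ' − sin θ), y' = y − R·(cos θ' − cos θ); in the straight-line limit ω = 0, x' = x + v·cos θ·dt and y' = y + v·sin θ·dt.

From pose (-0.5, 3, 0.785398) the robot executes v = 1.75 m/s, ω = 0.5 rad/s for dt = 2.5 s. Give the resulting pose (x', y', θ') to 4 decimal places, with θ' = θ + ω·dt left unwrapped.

(0.1541, 7.0431, 2.0354)

θ' = 0.7854 + 0.5·2.5 = 2.0354
R = v/ω = 1.75/0.5 = 3.5000
x' = -0.5 + 3.5000·(sin 2.0354 − sin 0.7854) = 0.1541
y' = 3 − 3.5000·(cos 2.0354 − cos 0.7854) = 7.0431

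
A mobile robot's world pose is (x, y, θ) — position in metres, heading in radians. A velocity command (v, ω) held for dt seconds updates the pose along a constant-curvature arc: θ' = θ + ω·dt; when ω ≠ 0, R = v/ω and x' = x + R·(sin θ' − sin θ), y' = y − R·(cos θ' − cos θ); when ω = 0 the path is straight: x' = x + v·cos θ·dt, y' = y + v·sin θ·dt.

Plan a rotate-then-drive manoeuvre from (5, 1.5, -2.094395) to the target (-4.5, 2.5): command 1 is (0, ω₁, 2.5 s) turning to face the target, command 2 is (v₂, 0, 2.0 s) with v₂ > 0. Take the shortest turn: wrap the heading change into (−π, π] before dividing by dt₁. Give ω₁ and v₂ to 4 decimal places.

ω₁ = -0.4608, v₂ = 4.7762

heading to target = atan2(2.5−1.5, -4.5−5) = 3.0367
Δθ = wrap(3.0367 − -2.0944) = -1.1521; ω₁ = Δθ/dt₁ = -0.4608
distance = √((-4.5−5)² + (2.5−1.5)²) = 9.5525; v₂ = distance/dt₂ = 4.7762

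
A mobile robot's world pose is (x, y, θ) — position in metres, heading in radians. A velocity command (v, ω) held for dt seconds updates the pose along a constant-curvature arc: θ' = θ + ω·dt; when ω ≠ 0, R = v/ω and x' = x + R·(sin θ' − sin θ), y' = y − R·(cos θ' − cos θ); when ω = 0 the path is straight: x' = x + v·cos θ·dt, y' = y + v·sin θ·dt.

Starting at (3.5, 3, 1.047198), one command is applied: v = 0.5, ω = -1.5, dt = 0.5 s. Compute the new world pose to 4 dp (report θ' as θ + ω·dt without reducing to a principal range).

θ' = 1.0472 + -1.5·0.5 = 0.2972
R = v/ω = 0.5/-1.5 = -0.3333
x' = 3.5 + -0.3333·(sin 0.2972 − sin 1.0472) = 3.6911
y' = 3 − -0.3333·(cos 0.2972 − cos 1.0472) = 3.1521

(3.6911, 3.1521, 0.2972)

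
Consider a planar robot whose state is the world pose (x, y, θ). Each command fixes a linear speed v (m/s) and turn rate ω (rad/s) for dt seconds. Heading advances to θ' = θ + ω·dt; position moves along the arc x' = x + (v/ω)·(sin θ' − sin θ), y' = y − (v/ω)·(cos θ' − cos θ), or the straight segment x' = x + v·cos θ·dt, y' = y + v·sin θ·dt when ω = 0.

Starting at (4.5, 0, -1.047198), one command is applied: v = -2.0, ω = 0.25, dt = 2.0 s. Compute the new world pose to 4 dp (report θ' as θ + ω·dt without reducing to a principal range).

θ' = -1.0472 + 0.25·2.0 = -0.5472
R = v/ω = -2.0/0.25 = -8.0000
x' = 4.5 + -8.0000·(sin -0.5472 − sin -1.0472) = 1.7342
y' = 0 − -8.0000·(cos -0.5472 − cos -1.0472) = 2.8319

(1.7342, 2.8319, -0.5472)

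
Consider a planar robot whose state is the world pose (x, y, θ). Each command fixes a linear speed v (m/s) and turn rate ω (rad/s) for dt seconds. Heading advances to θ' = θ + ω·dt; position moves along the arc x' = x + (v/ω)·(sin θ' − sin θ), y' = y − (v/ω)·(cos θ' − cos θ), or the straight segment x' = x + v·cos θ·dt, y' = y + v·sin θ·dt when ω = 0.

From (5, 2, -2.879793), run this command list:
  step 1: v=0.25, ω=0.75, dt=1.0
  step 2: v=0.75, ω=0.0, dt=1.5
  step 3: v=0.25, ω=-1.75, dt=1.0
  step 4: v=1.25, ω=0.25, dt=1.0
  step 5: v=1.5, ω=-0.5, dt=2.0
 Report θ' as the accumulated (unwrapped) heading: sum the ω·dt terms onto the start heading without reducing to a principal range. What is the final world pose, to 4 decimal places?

step 1: θ'=-2.1298 (R=0.3333) → pose (4.8037, 1.8548, -2.1298)
step 2: θ'=-2.1298 (straight) → pose (4.2070, 0.9010, -2.1298)
step 3: θ'=-3.8798 (R=-0.1429) → pose (3.9898, 0.8711, -3.8798)
step 4: θ'=-3.6298 (R=5.0000) → pose (2.9702, 1.5886, -3.6298)
step 5: θ'=-4.6298 (R=-3.0000) → pose (1.3875, 3.9907, -4.6298)

(1.3875, 3.9907, -4.6298)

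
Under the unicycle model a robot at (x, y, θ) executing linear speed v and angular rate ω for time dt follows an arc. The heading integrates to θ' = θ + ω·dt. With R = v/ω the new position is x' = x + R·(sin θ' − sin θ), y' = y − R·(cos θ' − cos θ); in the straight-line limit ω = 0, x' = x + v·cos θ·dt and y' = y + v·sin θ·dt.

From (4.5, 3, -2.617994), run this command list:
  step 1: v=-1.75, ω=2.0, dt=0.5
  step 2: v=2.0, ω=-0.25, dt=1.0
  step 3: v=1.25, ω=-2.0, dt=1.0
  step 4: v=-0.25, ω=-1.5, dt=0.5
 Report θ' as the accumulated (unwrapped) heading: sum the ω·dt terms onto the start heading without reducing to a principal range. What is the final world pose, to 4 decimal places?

step 1: θ'=-1.6180 (R=-0.8750) → pose (4.9365, 3.7165, -1.6180)
step 2: θ'=-1.8680 (R=-8.0000) → pose (4.5947, 1.7512, -1.8680)
step 3: θ'=-3.8680 (R=-0.6250) → pose (3.5820, 1.4670, -3.8680)
step 4: θ'=-4.6180 (R=0.1667) → pose (3.6372, 1.3581, -4.6180)

(3.6372, 1.3581, -4.6180)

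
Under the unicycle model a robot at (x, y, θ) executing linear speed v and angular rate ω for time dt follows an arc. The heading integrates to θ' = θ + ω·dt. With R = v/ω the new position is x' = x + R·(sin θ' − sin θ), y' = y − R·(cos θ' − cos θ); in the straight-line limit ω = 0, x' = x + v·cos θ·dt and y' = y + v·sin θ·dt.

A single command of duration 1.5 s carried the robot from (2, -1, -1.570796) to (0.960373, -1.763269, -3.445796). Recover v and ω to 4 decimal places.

v = 1.0000, ω = -1.2500

Δθ = -3.445796 − -1.570796 = -1.875000
ω = Δθ/dt = -1.875000/1.5 = -1.2500
R = Δx/(sin θ' − sin θ) = -0.8000
v = R·ω = -0.8000·-1.2500 = 1.0000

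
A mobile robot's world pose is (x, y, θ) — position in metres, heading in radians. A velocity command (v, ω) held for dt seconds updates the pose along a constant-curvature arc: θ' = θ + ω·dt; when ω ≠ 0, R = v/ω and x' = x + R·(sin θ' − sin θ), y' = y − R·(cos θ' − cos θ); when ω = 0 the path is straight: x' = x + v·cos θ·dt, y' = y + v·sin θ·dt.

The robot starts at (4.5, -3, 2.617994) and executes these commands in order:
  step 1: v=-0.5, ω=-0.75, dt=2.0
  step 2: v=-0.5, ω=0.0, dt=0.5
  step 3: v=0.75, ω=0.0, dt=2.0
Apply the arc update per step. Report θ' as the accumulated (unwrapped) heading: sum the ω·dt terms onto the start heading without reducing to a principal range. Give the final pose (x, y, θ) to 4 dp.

(5.3130, -2.7450, 1.1180)

step 1: θ'=1.1180 (R=0.6667) → pose (4.7661, -3.8690, 1.1180)
step 2: θ'=1.1180 (straight) → pose (4.6568, -4.0938, 1.1180)
step 3: θ'=1.1180 (straight) → pose (5.3130, -2.7450, 1.1180)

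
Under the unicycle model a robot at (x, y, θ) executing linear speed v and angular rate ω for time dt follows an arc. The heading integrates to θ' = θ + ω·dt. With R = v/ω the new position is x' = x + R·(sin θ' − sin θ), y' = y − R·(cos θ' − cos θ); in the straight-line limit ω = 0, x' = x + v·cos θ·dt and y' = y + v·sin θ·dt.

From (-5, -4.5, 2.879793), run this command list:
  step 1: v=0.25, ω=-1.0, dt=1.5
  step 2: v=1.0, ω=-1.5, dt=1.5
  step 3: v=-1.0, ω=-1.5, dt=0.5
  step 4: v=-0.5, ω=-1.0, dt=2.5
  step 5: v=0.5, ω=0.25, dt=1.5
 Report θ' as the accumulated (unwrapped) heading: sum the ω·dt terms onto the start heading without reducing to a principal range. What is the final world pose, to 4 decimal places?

(-3.7827, -2.6605, -3.7452)

step 1: θ'=1.3798 (R=-0.2500) → pose (-5.1807, -4.2111, 1.3798)
step 2: θ'=-0.8702 (R=-0.6667) → pose (-4.0166, -3.9078, -0.8702)
step 3: θ'=-1.6202 (R=0.6667) → pose (-4.1728, -3.4451, -1.6202)
step 4: θ'=-4.1202 (R=0.5000) → pose (-3.2585, -3.1907, -4.1202)
step 5: θ'=-3.7452 (R=2.0000) → pose (-3.7827, -2.6605, -3.7452)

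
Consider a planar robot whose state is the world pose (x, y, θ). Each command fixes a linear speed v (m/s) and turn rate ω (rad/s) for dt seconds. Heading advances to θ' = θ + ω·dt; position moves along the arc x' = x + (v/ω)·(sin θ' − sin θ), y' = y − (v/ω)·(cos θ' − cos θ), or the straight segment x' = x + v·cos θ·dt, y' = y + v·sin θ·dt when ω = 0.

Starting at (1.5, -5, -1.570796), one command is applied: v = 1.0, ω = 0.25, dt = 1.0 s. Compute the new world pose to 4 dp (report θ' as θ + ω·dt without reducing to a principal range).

θ' = -1.5708 + 0.25·1.0 = -1.3208
R = v/ω = 1.0/0.25 = 4.0000
x' = 1.5 + 4.0000·(sin -1.3208 − sin -1.5708) = 1.6244
y' = -5 − 4.0000·(cos -1.3208 − cos -1.5708) = -5.9896

(1.6244, -5.9896, -1.3208)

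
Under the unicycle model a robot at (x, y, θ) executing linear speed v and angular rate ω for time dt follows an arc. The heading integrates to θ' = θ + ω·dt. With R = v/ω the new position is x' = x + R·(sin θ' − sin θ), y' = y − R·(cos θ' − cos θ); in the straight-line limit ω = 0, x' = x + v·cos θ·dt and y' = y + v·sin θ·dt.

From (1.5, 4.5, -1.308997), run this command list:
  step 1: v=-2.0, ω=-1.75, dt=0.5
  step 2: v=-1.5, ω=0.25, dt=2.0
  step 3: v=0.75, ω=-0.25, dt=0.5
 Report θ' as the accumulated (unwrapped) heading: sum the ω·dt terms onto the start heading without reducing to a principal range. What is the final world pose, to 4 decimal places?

step 1: θ'=-2.1840 (R=1.1429) → pose (1.6693, 5.4535, -2.1840)
step 2: θ'=-1.6840 (R=-6.0000) → pose (2.7240, 8.2287, -1.6840)
step 3: θ'=-1.8090 (R=-3.0000) → pose (2.6585, 7.8597, -1.8090)

(2.6585, 7.8597, -1.8090)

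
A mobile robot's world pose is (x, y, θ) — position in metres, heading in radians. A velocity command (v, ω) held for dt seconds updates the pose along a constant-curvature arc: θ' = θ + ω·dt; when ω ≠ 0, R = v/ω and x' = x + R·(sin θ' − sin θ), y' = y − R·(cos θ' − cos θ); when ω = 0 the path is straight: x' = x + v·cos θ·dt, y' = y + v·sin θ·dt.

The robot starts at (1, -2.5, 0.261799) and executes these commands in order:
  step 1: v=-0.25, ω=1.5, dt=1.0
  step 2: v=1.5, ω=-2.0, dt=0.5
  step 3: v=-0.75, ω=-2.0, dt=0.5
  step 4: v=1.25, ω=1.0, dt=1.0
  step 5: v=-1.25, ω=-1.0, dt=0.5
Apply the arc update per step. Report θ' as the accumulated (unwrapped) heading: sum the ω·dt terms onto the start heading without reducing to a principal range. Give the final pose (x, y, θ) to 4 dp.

(1.3693, -2.0933, 0.2618)

step 1: θ'=1.7618 (R=-0.1667) → pose (0.8795, -2.6926, 1.7618)
step 2: θ'=0.7618 (R=-0.7500) → pose (1.0982, -2.0075, 0.7618)
step 3: θ'=-0.2382 (R=0.3750) → pose (0.7509, -2.1006, -0.2382)
step 4: θ'=0.7618 (R=1.2500) → pose (1.9086, -1.7904, 0.7618)
step 5: θ'=0.2618 (R=1.2500) → pose (1.3693, -2.0933, 0.2618)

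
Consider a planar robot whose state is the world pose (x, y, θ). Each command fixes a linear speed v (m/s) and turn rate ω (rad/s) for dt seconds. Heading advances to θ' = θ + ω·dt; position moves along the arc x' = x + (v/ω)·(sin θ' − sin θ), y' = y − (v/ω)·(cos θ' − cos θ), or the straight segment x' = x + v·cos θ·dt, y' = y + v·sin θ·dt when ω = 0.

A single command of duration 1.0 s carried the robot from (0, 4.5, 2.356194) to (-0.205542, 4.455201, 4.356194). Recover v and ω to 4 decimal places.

Δθ = 4.356194 − 2.356194 = 2.000000
ω = Δθ/dt = 2.000000/1.0 = 2.0000
R = Δx/(sin θ' − sin θ) = 0.1250
v = R·ω = 0.1250·2.0000 = 0.2500

v = 0.2500, ω = 2.0000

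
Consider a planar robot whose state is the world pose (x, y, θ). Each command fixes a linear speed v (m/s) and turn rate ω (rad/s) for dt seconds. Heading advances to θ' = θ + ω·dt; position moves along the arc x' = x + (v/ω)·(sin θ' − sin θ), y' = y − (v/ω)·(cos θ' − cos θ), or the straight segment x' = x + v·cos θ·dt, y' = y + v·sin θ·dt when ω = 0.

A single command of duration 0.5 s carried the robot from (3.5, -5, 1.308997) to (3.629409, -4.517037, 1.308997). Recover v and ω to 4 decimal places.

v = 1.0000, ω = 0.0000

Δθ = 1.308997 − 1.308997 = 0.000000
ω = Δθ/dt = 0.000000/0.5 = 0.0000
ω = 0 → v = (Δx·cos θ + Δy·sin θ)/dt = 1.0000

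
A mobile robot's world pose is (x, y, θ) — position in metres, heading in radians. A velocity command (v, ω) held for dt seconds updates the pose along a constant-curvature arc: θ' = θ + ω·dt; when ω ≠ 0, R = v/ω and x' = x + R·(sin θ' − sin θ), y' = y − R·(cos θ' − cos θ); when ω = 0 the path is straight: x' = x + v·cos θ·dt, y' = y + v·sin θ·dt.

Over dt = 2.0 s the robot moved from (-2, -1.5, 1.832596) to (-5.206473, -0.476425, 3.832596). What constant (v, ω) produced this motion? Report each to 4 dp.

Δθ = 3.832596 − 1.832596 = 2.000000
ω = Δθ/dt = 2.000000/2.0 = 1.0000
R = Δx/(sin θ' − sin θ) = 2.0000
v = R·ω = 2.0000·1.0000 = 2.0000

v = 2.0000, ω = 1.0000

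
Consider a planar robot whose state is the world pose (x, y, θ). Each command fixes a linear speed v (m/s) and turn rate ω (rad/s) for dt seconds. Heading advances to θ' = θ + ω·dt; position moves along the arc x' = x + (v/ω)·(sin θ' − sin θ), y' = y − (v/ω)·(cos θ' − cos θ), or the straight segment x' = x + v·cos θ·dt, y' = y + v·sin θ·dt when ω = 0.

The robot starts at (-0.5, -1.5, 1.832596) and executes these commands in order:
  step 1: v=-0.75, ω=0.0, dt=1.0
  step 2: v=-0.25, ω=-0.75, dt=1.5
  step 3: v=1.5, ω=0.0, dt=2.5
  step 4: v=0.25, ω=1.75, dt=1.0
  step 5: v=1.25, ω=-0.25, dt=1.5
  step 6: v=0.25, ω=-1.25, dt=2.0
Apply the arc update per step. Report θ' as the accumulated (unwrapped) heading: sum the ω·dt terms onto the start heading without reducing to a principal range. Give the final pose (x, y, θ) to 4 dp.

step 1: θ'=1.8326 (straight) → pose (-0.3059, -2.2244, 1.8326)
step 2: θ'=0.7076 (R=0.3333) → pose (-0.4112, -2.5640, 0.7076)
step 3: θ'=0.7076 (straight) → pose (2.4385, -0.1265, 0.7076)
step 4: θ'=2.4576 (R=0.1429) → pose (2.4359, 0.0928, 2.4576)
step 5: θ'=2.0826 (R=-5.0000) → pose (1.2361, 1.5193, 2.0826)
step 6: θ'=-0.4174 (R=-0.2000) → pose (1.4916, 1.8001, -0.4174)

(1.4916, 1.8001, -0.4174)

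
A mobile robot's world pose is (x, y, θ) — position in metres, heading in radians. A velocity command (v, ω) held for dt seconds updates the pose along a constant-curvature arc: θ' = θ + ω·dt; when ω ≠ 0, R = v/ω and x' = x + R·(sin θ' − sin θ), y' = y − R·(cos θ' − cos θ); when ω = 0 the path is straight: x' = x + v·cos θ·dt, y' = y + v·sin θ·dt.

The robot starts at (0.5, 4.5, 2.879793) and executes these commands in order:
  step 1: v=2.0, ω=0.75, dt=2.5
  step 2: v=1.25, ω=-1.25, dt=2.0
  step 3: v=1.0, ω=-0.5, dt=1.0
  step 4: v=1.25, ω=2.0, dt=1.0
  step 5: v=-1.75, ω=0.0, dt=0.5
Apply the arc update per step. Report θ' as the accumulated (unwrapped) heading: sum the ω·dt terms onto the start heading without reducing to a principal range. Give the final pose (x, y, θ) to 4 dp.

step 1: θ'=4.7548 (R=2.6667) → pose (-2.8545, 1.8112, 4.7548)
step 2: θ'=2.2548 (R=-1.0000) → pose (-4.6286, 1.1369, 2.2548)
step 3: θ'=1.7548 (R=-2.0000) → pose (-5.0447, 2.0347, 1.7548)
step 4: θ'=3.7548 (R=0.6250) → pose (-6.0189, 2.4315, 3.7548)
step 5: θ'=3.7548 (straight) → pose (-5.3033, 2.9351, 3.7548)

(-5.3033, 2.9351, 3.7548)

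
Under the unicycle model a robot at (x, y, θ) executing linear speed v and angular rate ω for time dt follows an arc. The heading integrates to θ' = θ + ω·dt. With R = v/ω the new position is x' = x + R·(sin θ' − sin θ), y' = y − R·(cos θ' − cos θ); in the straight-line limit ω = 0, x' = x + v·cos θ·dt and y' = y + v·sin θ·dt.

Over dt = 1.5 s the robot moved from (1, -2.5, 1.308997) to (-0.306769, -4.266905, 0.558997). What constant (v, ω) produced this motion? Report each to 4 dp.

v = -1.5000, ω = -0.5000

Δθ = 0.558997 − 1.308997 = -0.750000
ω = Δθ/dt = -0.750000/1.5 = -0.5000
R = −Δy/(cos θ' − cos θ) = 3.0000
v = R·ω = 3.0000·-0.5000 = -1.5000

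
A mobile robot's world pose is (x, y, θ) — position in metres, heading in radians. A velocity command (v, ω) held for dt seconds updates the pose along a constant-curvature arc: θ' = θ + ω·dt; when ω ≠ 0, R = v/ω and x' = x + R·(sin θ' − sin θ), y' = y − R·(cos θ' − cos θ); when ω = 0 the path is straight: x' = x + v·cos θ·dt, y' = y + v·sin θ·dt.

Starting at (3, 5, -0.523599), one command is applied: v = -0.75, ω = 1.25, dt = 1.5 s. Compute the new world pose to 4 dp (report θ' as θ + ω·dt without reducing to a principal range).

θ' = -0.5236 + 1.25·1.5 = 1.3514
R = v/ω = -0.75/1.25 = -0.6000
x' = 3 + -0.6000·(sin 1.3514 − sin -0.5236) = 2.1144
y' = 5 − -0.6000·(cos 1.3514 − cos -0.5236) = 4.6110

(2.1144, 4.6110, 1.3514)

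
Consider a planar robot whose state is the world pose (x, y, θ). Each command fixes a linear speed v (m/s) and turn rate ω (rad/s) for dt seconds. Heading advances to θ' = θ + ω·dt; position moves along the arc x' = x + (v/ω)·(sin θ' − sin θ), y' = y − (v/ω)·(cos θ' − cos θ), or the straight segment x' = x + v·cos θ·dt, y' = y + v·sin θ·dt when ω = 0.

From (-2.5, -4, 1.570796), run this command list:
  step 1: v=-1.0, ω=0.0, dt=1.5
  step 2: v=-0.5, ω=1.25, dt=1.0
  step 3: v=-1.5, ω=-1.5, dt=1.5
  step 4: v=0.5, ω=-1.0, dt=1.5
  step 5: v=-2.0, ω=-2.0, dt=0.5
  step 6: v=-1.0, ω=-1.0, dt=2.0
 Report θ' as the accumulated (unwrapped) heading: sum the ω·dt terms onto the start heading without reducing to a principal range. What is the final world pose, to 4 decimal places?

(0.1794, -6.4875, -3.9292)

step 1: θ'=1.5708 (straight) → pose (-2.5000, -5.5000, 1.5708)
step 2: θ'=2.8208 (R=-0.4000) → pose (-2.2261, -5.8796, 2.8208)
step 3: θ'=0.5708 (R=1.0000) → pose (-2.0012, -7.6700, 0.5708)
step 4: θ'=-0.9292 (R=-0.5000) → pose (-1.3304, -7.7915, -0.9292)
step 5: θ'=-1.9292 (R=1.0000) → pose (-1.4657, -6.8423, -1.9292)
step 6: θ'=-3.9292 (R=1.0000) → pose (0.1794, -6.4875, -3.9292)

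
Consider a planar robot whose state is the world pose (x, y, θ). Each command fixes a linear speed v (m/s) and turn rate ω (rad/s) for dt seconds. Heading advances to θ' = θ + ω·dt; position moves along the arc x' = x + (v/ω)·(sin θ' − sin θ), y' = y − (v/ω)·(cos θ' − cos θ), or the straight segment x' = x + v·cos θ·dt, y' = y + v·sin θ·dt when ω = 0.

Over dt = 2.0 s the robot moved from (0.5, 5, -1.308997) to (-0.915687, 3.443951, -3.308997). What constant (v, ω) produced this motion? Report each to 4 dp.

Δθ = -3.308997 − -1.308997 = -2.000000
ω = Δθ/dt = -2.000000/2.0 = -1.0000
R = −Δy/(cos θ' − cos θ) = -1.2500
v = R·ω = -1.2500·-1.0000 = 1.2500

v = 1.2500, ω = -1.0000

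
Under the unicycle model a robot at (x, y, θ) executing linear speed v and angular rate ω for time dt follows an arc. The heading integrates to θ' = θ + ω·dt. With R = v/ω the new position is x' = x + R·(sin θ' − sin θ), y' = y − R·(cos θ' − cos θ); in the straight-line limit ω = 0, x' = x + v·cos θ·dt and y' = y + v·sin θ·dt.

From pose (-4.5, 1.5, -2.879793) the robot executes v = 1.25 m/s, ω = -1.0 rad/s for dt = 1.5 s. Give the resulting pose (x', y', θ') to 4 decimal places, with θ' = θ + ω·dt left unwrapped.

θ' = -2.8798 + -1.0·1.5 = -4.3798
R = v/ω = 1.25/-1.0 = -1.2500
x' = -4.5 + -1.2500·(sin -4.3798 − sin -2.8798) = -6.0050
y' = 1.5 − -1.2500·(cos -4.3798 − cos -2.8798) = 2.2993

(-6.0050, 2.2993, -4.3798)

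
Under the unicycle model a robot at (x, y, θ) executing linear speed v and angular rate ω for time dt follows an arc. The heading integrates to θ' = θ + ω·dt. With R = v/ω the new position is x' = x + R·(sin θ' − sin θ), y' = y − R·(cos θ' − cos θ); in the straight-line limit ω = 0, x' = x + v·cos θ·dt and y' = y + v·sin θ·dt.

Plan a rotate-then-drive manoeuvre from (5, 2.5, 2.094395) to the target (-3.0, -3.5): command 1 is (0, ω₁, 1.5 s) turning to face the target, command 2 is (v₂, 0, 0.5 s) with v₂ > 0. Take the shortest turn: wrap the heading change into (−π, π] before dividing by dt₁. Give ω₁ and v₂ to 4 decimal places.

heading to target = atan2(-3.5−2.5, -3−5) = -2.4981
Δθ = wrap(-2.4981 − 2.0944) = 1.6907; ω₁ = Δθ/dt₁ = 1.1271
distance = √((-3−5)² + (-3.5−2.5)²) = 10.0000; v₂ = distance/dt₂ = 20.0000

ω₁ = 1.1271, v₂ = 20.0000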